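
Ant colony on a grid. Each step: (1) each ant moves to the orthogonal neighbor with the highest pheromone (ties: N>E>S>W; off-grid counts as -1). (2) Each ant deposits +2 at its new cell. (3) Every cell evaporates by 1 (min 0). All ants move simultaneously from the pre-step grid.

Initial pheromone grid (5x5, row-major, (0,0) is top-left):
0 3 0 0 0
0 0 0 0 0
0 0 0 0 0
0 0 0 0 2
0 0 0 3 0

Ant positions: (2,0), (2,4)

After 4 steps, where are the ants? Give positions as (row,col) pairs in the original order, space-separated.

Step 1: ant0:(2,0)->N->(1,0) | ant1:(2,4)->S->(3,4)
  grid max=3 at (3,4)
Step 2: ant0:(1,0)->N->(0,0) | ant1:(3,4)->N->(2,4)
  grid max=2 at (3,4)
Step 3: ant0:(0,0)->E->(0,1) | ant1:(2,4)->S->(3,4)
  grid max=3 at (3,4)
Step 4: ant0:(0,1)->E->(0,2) | ant1:(3,4)->N->(2,4)
  grid max=2 at (3,4)

(0,2) (2,4)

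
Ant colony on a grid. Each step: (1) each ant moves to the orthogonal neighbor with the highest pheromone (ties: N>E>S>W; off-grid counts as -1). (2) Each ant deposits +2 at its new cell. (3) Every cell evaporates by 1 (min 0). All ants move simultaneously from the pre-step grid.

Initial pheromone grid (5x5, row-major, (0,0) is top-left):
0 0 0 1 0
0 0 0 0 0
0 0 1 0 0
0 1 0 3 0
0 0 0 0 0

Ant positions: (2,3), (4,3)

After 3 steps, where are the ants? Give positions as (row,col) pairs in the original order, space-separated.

Step 1: ant0:(2,3)->S->(3,3) | ant1:(4,3)->N->(3,3)
  grid max=6 at (3,3)
Step 2: ant0:(3,3)->N->(2,3) | ant1:(3,3)->N->(2,3)
  grid max=5 at (3,3)
Step 3: ant0:(2,3)->S->(3,3) | ant1:(2,3)->S->(3,3)
  grid max=8 at (3,3)

(3,3) (3,3)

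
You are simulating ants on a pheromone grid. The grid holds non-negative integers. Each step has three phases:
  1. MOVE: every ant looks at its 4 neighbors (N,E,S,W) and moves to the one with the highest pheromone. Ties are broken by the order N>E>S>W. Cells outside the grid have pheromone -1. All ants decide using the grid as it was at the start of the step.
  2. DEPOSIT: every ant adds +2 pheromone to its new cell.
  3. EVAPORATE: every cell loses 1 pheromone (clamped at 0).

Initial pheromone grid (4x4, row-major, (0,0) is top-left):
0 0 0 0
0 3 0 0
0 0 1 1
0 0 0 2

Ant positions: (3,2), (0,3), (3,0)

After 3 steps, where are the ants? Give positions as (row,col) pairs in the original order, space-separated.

Step 1: ant0:(3,2)->E->(3,3) | ant1:(0,3)->S->(1,3) | ant2:(3,0)->N->(2,0)
  grid max=3 at (3,3)
Step 2: ant0:(3,3)->N->(2,3) | ant1:(1,3)->N->(0,3) | ant2:(2,0)->N->(1,0)
  grid max=2 at (3,3)
Step 3: ant0:(2,3)->S->(3,3) | ant1:(0,3)->S->(1,3) | ant2:(1,0)->E->(1,1)
  grid max=3 at (3,3)

(3,3) (1,3) (1,1)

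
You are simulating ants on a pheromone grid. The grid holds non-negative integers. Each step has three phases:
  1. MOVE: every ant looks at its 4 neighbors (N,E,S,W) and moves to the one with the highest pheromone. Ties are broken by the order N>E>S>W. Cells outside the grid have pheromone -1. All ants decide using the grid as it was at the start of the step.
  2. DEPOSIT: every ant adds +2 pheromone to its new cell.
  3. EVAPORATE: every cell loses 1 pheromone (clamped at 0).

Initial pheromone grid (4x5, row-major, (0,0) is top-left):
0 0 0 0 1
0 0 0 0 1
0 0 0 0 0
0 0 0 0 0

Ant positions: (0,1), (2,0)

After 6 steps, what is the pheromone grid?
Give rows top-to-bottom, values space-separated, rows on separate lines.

After step 1: ants at (0,2),(1,0)
  0 0 1 0 0
  1 0 0 0 0
  0 0 0 0 0
  0 0 0 0 0
After step 2: ants at (0,3),(0,0)
  1 0 0 1 0
  0 0 0 0 0
  0 0 0 0 0
  0 0 0 0 0
After step 3: ants at (0,4),(0,1)
  0 1 0 0 1
  0 0 0 0 0
  0 0 0 0 0
  0 0 0 0 0
After step 4: ants at (1,4),(0,2)
  0 0 1 0 0
  0 0 0 0 1
  0 0 0 0 0
  0 0 0 0 0
After step 5: ants at (0,4),(0,3)
  0 0 0 1 1
  0 0 0 0 0
  0 0 0 0 0
  0 0 0 0 0
After step 6: ants at (0,3),(0,4)
  0 0 0 2 2
  0 0 0 0 0
  0 0 0 0 0
  0 0 0 0 0

0 0 0 2 2
0 0 0 0 0
0 0 0 0 0
0 0 0 0 0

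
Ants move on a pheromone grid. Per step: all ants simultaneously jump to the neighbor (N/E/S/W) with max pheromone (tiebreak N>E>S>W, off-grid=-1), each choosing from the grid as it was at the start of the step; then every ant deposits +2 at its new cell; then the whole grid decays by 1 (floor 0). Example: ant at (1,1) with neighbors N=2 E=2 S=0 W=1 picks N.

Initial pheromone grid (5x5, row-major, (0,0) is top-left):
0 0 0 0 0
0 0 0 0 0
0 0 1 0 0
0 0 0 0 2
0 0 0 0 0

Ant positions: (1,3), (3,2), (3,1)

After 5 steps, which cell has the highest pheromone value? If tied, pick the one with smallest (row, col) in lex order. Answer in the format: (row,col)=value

Answer: (2,2)=6

Derivation:
Step 1: ant0:(1,3)->N->(0,3) | ant1:(3,2)->N->(2,2) | ant2:(3,1)->N->(2,1)
  grid max=2 at (2,2)
Step 2: ant0:(0,3)->E->(0,4) | ant1:(2,2)->W->(2,1) | ant2:(2,1)->E->(2,2)
  grid max=3 at (2,2)
Step 3: ant0:(0,4)->S->(1,4) | ant1:(2,1)->E->(2,2) | ant2:(2,2)->W->(2,1)
  grid max=4 at (2,2)
Step 4: ant0:(1,4)->N->(0,4) | ant1:(2,2)->W->(2,1) | ant2:(2,1)->E->(2,2)
  grid max=5 at (2,2)
Step 5: ant0:(0,4)->S->(1,4) | ant1:(2,1)->E->(2,2) | ant2:(2,2)->W->(2,1)
  grid max=6 at (2,2)
Final grid:
  0 0 0 0 0
  0 0 0 0 1
  0 5 6 0 0
  0 0 0 0 0
  0 0 0 0 0
Max pheromone 6 at (2,2)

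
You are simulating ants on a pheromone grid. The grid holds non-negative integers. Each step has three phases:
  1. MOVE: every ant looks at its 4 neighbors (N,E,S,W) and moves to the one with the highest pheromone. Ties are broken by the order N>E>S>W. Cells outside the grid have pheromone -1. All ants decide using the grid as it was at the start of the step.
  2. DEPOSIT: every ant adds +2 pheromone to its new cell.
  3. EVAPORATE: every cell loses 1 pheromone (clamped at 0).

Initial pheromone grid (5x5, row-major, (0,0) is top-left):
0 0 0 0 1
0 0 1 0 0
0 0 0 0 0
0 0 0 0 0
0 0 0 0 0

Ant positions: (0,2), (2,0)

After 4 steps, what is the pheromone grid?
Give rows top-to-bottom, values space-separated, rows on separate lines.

After step 1: ants at (1,2),(1,0)
  0 0 0 0 0
  1 0 2 0 0
  0 0 0 0 0
  0 0 0 0 0
  0 0 0 0 0
After step 2: ants at (0,2),(0,0)
  1 0 1 0 0
  0 0 1 0 0
  0 0 0 0 0
  0 0 0 0 0
  0 0 0 0 0
After step 3: ants at (1,2),(0,1)
  0 1 0 0 0
  0 0 2 0 0
  0 0 0 0 0
  0 0 0 0 0
  0 0 0 0 0
After step 4: ants at (0,2),(0,2)
  0 0 3 0 0
  0 0 1 0 0
  0 0 0 0 0
  0 0 0 0 0
  0 0 0 0 0

0 0 3 0 0
0 0 1 0 0
0 0 0 0 0
0 0 0 0 0
0 0 0 0 0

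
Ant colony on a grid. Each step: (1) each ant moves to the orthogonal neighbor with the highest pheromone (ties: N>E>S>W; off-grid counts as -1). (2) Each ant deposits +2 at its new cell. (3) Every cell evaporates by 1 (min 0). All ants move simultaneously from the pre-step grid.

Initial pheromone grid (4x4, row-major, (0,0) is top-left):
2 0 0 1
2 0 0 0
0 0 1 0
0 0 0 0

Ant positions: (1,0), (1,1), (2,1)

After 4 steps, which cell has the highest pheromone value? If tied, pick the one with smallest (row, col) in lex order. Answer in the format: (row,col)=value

Answer: (0,0)=6

Derivation:
Step 1: ant0:(1,0)->N->(0,0) | ant1:(1,1)->W->(1,0) | ant2:(2,1)->E->(2,2)
  grid max=3 at (0,0)
Step 2: ant0:(0,0)->S->(1,0) | ant1:(1,0)->N->(0,0) | ant2:(2,2)->N->(1,2)
  grid max=4 at (0,0)
Step 3: ant0:(1,0)->N->(0,0) | ant1:(0,0)->S->(1,0) | ant2:(1,2)->S->(2,2)
  grid max=5 at (0,0)
Step 4: ant0:(0,0)->S->(1,0) | ant1:(1,0)->N->(0,0) | ant2:(2,2)->N->(1,2)
  grid max=6 at (0,0)
Final grid:
  6 0 0 0
  6 0 1 0
  0 0 1 0
  0 0 0 0
Max pheromone 6 at (0,0)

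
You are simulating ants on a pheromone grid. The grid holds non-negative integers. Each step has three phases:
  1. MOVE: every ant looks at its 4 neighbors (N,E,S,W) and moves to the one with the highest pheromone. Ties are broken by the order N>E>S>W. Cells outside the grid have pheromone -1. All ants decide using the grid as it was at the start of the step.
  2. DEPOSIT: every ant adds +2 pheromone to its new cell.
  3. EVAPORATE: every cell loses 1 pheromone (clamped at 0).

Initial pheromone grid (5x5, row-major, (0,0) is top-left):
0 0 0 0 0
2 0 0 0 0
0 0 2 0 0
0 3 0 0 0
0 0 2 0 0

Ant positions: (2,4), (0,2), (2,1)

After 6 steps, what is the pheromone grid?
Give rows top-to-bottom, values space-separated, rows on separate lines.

After step 1: ants at (1,4),(0,3),(3,1)
  0 0 0 1 0
  1 0 0 0 1
  0 0 1 0 0
  0 4 0 0 0
  0 0 1 0 0
After step 2: ants at (0,4),(0,4),(2,1)
  0 0 0 0 3
  0 0 0 0 0
  0 1 0 0 0
  0 3 0 0 0
  0 0 0 0 0
After step 3: ants at (1,4),(1,4),(3,1)
  0 0 0 0 2
  0 0 0 0 3
  0 0 0 0 0
  0 4 0 0 0
  0 0 0 0 0
After step 4: ants at (0,4),(0,4),(2,1)
  0 0 0 0 5
  0 0 0 0 2
  0 1 0 0 0
  0 3 0 0 0
  0 0 0 0 0
After step 5: ants at (1,4),(1,4),(3,1)
  0 0 0 0 4
  0 0 0 0 5
  0 0 0 0 0
  0 4 0 0 0
  0 0 0 0 0
After step 6: ants at (0,4),(0,4),(2,1)
  0 0 0 0 7
  0 0 0 0 4
  0 1 0 0 0
  0 3 0 0 0
  0 0 0 0 0

0 0 0 0 7
0 0 0 0 4
0 1 0 0 0
0 3 0 0 0
0 0 0 0 0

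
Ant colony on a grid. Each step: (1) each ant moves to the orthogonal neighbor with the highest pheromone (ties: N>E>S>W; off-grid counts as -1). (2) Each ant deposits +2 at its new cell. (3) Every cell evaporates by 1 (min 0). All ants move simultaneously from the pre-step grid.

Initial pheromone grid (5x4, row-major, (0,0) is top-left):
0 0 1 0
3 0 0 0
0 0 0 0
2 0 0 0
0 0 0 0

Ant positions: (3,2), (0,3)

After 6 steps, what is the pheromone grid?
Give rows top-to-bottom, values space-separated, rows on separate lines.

After step 1: ants at (2,2),(0,2)
  0 0 2 0
  2 0 0 0
  0 0 1 0
  1 0 0 0
  0 0 0 0
After step 2: ants at (1,2),(0,3)
  0 0 1 1
  1 0 1 0
  0 0 0 0
  0 0 0 0
  0 0 0 0
After step 3: ants at (0,2),(0,2)
  0 0 4 0
  0 0 0 0
  0 0 0 0
  0 0 0 0
  0 0 0 0
After step 4: ants at (0,3),(0,3)
  0 0 3 3
  0 0 0 0
  0 0 0 0
  0 0 0 0
  0 0 0 0
After step 5: ants at (0,2),(0,2)
  0 0 6 2
  0 0 0 0
  0 0 0 0
  0 0 0 0
  0 0 0 0
After step 6: ants at (0,3),(0,3)
  0 0 5 5
  0 0 0 0
  0 0 0 0
  0 0 0 0
  0 0 0 0

0 0 5 5
0 0 0 0
0 0 0 0
0 0 0 0
0 0 0 0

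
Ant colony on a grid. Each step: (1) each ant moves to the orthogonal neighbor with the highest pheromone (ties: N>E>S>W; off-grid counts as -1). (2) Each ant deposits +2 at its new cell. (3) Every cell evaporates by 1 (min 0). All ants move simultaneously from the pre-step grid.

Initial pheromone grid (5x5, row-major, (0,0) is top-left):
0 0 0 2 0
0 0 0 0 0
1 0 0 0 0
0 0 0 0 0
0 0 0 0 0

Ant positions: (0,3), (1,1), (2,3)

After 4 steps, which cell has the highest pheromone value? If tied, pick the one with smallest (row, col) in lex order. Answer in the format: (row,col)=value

Step 1: ant0:(0,3)->E->(0,4) | ant1:(1,1)->N->(0,1) | ant2:(2,3)->N->(1,3)
  grid max=1 at (0,1)
Step 2: ant0:(0,4)->W->(0,3) | ant1:(0,1)->E->(0,2) | ant2:(1,3)->N->(0,3)
  grid max=4 at (0,3)
Step 3: ant0:(0,3)->W->(0,2) | ant1:(0,2)->E->(0,3) | ant2:(0,3)->W->(0,2)
  grid max=5 at (0,3)
Step 4: ant0:(0,2)->E->(0,3) | ant1:(0,3)->W->(0,2) | ant2:(0,2)->E->(0,3)
  grid max=8 at (0,3)
Final grid:
  0 0 5 8 0
  0 0 0 0 0
  0 0 0 0 0
  0 0 0 0 0
  0 0 0 0 0
Max pheromone 8 at (0,3)

Answer: (0,3)=8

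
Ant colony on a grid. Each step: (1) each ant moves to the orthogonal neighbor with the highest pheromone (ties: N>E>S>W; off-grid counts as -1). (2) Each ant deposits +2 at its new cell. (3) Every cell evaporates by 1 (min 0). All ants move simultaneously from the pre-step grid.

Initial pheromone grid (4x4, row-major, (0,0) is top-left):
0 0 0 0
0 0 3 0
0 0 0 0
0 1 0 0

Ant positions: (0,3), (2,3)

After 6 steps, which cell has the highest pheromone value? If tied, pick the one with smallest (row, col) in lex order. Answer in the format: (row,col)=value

Answer: (1,2)=9

Derivation:
Step 1: ant0:(0,3)->S->(1,3) | ant1:(2,3)->N->(1,3)
  grid max=3 at (1,3)
Step 2: ant0:(1,3)->W->(1,2) | ant1:(1,3)->W->(1,2)
  grid max=5 at (1,2)
Step 3: ant0:(1,2)->E->(1,3) | ant1:(1,2)->E->(1,3)
  grid max=5 at (1,3)
Step 4: ant0:(1,3)->W->(1,2) | ant1:(1,3)->W->(1,2)
  grid max=7 at (1,2)
Step 5: ant0:(1,2)->E->(1,3) | ant1:(1,2)->E->(1,3)
  grid max=7 at (1,3)
Step 6: ant0:(1,3)->W->(1,2) | ant1:(1,3)->W->(1,2)
  grid max=9 at (1,2)
Final grid:
  0 0 0 0
  0 0 9 6
  0 0 0 0
  0 0 0 0
Max pheromone 9 at (1,2)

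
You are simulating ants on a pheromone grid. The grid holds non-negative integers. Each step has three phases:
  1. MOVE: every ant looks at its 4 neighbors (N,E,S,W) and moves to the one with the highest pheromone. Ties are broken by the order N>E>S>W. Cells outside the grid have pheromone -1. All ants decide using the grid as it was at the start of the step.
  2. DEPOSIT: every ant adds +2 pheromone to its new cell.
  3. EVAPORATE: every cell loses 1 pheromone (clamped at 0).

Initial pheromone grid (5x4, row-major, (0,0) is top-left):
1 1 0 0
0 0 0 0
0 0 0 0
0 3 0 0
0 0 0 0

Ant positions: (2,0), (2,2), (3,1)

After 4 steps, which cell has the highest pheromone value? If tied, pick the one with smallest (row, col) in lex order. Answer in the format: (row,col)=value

Answer: (3,1)=3

Derivation:
Step 1: ant0:(2,0)->N->(1,0) | ant1:(2,2)->N->(1,2) | ant2:(3,1)->N->(2,1)
  grid max=2 at (3,1)
Step 2: ant0:(1,0)->N->(0,0) | ant1:(1,2)->N->(0,2) | ant2:(2,1)->S->(3,1)
  grid max=3 at (3,1)
Step 3: ant0:(0,0)->E->(0,1) | ant1:(0,2)->E->(0,3) | ant2:(3,1)->N->(2,1)
  grid max=2 at (3,1)
Step 4: ant0:(0,1)->E->(0,2) | ant1:(0,3)->S->(1,3) | ant2:(2,1)->S->(3,1)
  grid max=3 at (3,1)
Final grid:
  0 0 1 0
  0 0 0 1
  0 0 0 0
  0 3 0 0
  0 0 0 0
Max pheromone 3 at (3,1)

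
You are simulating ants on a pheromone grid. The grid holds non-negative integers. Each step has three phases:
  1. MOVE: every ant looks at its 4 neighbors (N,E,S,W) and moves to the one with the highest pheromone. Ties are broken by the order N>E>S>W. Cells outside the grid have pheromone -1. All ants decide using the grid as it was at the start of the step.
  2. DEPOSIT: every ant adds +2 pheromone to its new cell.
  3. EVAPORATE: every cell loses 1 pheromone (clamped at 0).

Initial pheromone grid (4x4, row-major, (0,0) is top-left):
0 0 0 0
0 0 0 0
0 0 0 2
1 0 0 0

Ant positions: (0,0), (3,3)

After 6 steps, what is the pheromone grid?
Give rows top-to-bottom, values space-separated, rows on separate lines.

After step 1: ants at (0,1),(2,3)
  0 1 0 0
  0 0 0 0
  0 0 0 3
  0 0 0 0
After step 2: ants at (0,2),(1,3)
  0 0 1 0
  0 0 0 1
  0 0 0 2
  0 0 0 0
After step 3: ants at (0,3),(2,3)
  0 0 0 1
  0 0 0 0
  0 0 0 3
  0 0 0 0
After step 4: ants at (1,3),(1,3)
  0 0 0 0
  0 0 0 3
  0 0 0 2
  0 0 0 0
After step 5: ants at (2,3),(2,3)
  0 0 0 0
  0 0 0 2
  0 0 0 5
  0 0 0 0
After step 6: ants at (1,3),(1,3)
  0 0 0 0
  0 0 0 5
  0 0 0 4
  0 0 0 0

0 0 0 0
0 0 0 5
0 0 0 4
0 0 0 0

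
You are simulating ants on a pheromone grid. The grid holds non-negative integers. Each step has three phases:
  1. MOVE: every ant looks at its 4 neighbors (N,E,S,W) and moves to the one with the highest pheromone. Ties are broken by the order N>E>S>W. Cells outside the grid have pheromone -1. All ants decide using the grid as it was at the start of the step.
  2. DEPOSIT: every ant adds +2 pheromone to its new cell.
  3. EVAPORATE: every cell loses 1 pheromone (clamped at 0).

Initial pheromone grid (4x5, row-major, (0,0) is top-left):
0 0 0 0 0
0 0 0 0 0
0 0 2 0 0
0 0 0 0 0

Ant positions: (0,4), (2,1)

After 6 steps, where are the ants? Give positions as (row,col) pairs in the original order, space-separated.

Step 1: ant0:(0,4)->S->(1,4) | ant1:(2,1)->E->(2,2)
  grid max=3 at (2,2)
Step 2: ant0:(1,4)->N->(0,4) | ant1:(2,2)->N->(1,2)
  grid max=2 at (2,2)
Step 3: ant0:(0,4)->S->(1,4) | ant1:(1,2)->S->(2,2)
  grid max=3 at (2,2)
Step 4: ant0:(1,4)->N->(0,4) | ant1:(2,2)->N->(1,2)
  grid max=2 at (2,2)
Step 5: ant0:(0,4)->S->(1,4) | ant1:(1,2)->S->(2,2)
  grid max=3 at (2,2)
Step 6: ant0:(1,4)->N->(0,4) | ant1:(2,2)->N->(1,2)
  grid max=2 at (2,2)

(0,4) (1,2)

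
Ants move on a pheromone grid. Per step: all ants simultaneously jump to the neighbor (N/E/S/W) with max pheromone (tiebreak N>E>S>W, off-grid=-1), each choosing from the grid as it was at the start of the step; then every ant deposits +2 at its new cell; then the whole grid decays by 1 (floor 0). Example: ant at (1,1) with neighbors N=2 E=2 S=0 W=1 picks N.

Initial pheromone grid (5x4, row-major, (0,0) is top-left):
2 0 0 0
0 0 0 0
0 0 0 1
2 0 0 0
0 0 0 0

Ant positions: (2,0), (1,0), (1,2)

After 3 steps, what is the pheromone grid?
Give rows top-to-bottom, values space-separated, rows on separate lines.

After step 1: ants at (3,0),(0,0),(0,2)
  3 0 1 0
  0 0 0 0
  0 0 0 0
  3 0 0 0
  0 0 0 0
After step 2: ants at (2,0),(0,1),(0,3)
  2 1 0 1
  0 0 0 0
  1 0 0 0
  2 0 0 0
  0 0 0 0
After step 3: ants at (3,0),(0,0),(1,3)
  3 0 0 0
  0 0 0 1
  0 0 0 0
  3 0 0 0
  0 0 0 0

3 0 0 0
0 0 0 1
0 0 0 0
3 0 0 0
0 0 0 0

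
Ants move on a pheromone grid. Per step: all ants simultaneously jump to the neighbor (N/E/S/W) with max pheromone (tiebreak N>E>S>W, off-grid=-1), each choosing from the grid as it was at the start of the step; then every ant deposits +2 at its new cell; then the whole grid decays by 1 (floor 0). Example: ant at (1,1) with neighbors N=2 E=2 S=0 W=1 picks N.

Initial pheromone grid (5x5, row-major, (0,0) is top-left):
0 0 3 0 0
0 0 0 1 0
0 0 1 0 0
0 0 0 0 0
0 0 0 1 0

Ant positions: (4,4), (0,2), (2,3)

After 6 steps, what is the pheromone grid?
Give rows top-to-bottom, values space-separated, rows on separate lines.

After step 1: ants at (4,3),(0,3),(1,3)
  0 0 2 1 0
  0 0 0 2 0
  0 0 0 0 0
  0 0 0 0 0
  0 0 0 2 0
After step 2: ants at (3,3),(1,3),(0,3)
  0 0 1 2 0
  0 0 0 3 0
  0 0 0 0 0
  0 0 0 1 0
  0 0 0 1 0
After step 3: ants at (4,3),(0,3),(1,3)
  0 0 0 3 0
  0 0 0 4 0
  0 0 0 0 0
  0 0 0 0 0
  0 0 0 2 0
After step 4: ants at (3,3),(1,3),(0,3)
  0 0 0 4 0
  0 0 0 5 0
  0 0 0 0 0
  0 0 0 1 0
  0 0 0 1 0
After step 5: ants at (4,3),(0,3),(1,3)
  0 0 0 5 0
  0 0 0 6 0
  0 0 0 0 0
  0 0 0 0 0
  0 0 0 2 0
After step 6: ants at (3,3),(1,3),(0,3)
  0 0 0 6 0
  0 0 0 7 0
  0 0 0 0 0
  0 0 0 1 0
  0 0 0 1 0

0 0 0 6 0
0 0 0 7 0
0 0 0 0 0
0 0 0 1 0
0 0 0 1 0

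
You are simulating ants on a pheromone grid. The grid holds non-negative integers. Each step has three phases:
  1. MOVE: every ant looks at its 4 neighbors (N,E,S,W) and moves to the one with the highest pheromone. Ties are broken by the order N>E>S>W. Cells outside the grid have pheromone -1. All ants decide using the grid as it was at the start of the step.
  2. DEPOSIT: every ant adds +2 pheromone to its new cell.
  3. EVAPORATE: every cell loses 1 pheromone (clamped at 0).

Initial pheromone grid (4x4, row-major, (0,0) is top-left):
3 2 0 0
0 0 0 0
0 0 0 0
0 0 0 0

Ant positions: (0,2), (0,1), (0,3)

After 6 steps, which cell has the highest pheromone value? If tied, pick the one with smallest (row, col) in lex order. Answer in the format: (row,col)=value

Step 1: ant0:(0,2)->W->(0,1) | ant1:(0,1)->W->(0,0) | ant2:(0,3)->S->(1,3)
  grid max=4 at (0,0)
Step 2: ant0:(0,1)->W->(0,0) | ant1:(0,0)->E->(0,1) | ant2:(1,3)->N->(0,3)
  grid max=5 at (0,0)
Step 3: ant0:(0,0)->E->(0,1) | ant1:(0,1)->W->(0,0) | ant2:(0,3)->S->(1,3)
  grid max=6 at (0,0)
Step 4: ant0:(0,1)->W->(0,0) | ant1:(0,0)->E->(0,1) | ant2:(1,3)->N->(0,3)
  grid max=7 at (0,0)
Step 5: ant0:(0,0)->E->(0,1) | ant1:(0,1)->W->(0,0) | ant2:(0,3)->S->(1,3)
  grid max=8 at (0,0)
Step 6: ant0:(0,1)->W->(0,0) | ant1:(0,0)->E->(0,1) | ant2:(1,3)->N->(0,3)
  grid max=9 at (0,0)
Final grid:
  9 8 0 1
  0 0 0 0
  0 0 0 0
  0 0 0 0
Max pheromone 9 at (0,0)

Answer: (0,0)=9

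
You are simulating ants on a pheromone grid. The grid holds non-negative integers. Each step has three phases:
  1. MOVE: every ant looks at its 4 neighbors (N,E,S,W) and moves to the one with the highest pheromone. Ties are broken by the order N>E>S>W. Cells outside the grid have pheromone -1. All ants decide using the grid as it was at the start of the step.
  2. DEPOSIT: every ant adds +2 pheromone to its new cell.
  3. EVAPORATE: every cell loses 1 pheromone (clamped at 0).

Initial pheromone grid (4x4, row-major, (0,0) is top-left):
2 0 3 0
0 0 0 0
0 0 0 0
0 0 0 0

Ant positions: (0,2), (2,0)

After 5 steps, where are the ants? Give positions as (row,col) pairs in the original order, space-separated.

Step 1: ant0:(0,2)->E->(0,3) | ant1:(2,0)->N->(1,0)
  grid max=2 at (0,2)
Step 2: ant0:(0,3)->W->(0,2) | ant1:(1,0)->N->(0,0)
  grid max=3 at (0,2)
Step 3: ant0:(0,2)->E->(0,3) | ant1:(0,0)->E->(0,1)
  grid max=2 at (0,2)
Step 4: ant0:(0,3)->W->(0,2) | ant1:(0,1)->E->(0,2)
  grid max=5 at (0,2)
Step 5: ant0:(0,2)->E->(0,3) | ant1:(0,2)->E->(0,3)
  grid max=4 at (0,2)

(0,3) (0,3)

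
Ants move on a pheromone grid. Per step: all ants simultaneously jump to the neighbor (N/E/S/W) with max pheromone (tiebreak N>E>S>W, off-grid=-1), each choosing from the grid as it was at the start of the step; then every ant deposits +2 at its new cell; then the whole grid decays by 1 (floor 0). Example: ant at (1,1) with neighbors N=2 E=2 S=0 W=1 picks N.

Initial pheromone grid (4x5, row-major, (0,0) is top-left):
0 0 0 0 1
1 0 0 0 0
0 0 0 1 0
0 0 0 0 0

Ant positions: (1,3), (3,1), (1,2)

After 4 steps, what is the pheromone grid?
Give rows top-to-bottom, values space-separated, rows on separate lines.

After step 1: ants at (2,3),(2,1),(0,2)
  0 0 1 0 0
  0 0 0 0 0
  0 1 0 2 0
  0 0 0 0 0
After step 2: ants at (1,3),(1,1),(0,3)
  0 0 0 1 0
  0 1 0 1 0
  0 0 0 1 0
  0 0 0 0 0
After step 3: ants at (0,3),(0,1),(1,3)
  0 1 0 2 0
  0 0 0 2 0
  0 0 0 0 0
  0 0 0 0 0
After step 4: ants at (1,3),(0,2),(0,3)
  0 0 1 3 0
  0 0 0 3 0
  0 0 0 0 0
  0 0 0 0 0

0 0 1 3 0
0 0 0 3 0
0 0 0 0 0
0 0 0 0 0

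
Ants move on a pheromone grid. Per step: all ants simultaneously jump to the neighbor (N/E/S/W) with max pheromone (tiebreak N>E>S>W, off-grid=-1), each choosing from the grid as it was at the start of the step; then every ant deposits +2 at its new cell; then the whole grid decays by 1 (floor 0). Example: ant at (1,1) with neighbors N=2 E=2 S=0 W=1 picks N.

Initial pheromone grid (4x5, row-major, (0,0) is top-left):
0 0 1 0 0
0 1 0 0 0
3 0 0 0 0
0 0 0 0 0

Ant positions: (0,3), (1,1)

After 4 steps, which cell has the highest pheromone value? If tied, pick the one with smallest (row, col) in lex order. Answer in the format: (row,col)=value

Step 1: ant0:(0,3)->W->(0,2) | ant1:(1,1)->N->(0,1)
  grid max=2 at (0,2)
Step 2: ant0:(0,2)->W->(0,1) | ant1:(0,1)->E->(0,2)
  grid max=3 at (0,2)
Step 3: ant0:(0,1)->E->(0,2) | ant1:(0,2)->W->(0,1)
  grid max=4 at (0,2)
Step 4: ant0:(0,2)->W->(0,1) | ant1:(0,1)->E->(0,2)
  grid max=5 at (0,2)
Final grid:
  0 4 5 0 0
  0 0 0 0 0
  0 0 0 0 0
  0 0 0 0 0
Max pheromone 5 at (0,2)

Answer: (0,2)=5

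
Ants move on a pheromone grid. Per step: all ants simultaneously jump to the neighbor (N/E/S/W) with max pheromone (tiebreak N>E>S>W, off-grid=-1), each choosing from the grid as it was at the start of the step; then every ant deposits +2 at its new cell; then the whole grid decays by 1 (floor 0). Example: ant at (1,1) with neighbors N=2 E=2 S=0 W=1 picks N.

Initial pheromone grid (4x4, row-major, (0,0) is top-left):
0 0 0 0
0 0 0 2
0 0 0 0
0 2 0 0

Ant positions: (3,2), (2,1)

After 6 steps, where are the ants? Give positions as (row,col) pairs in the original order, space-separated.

Step 1: ant0:(3,2)->W->(3,1) | ant1:(2,1)->S->(3,1)
  grid max=5 at (3,1)
Step 2: ant0:(3,1)->N->(2,1) | ant1:(3,1)->N->(2,1)
  grid max=4 at (3,1)
Step 3: ant0:(2,1)->S->(3,1) | ant1:(2,1)->S->(3,1)
  grid max=7 at (3,1)
Step 4: ant0:(3,1)->N->(2,1) | ant1:(3,1)->N->(2,1)
  grid max=6 at (3,1)
Step 5: ant0:(2,1)->S->(3,1) | ant1:(2,1)->S->(3,1)
  grid max=9 at (3,1)
Step 6: ant0:(3,1)->N->(2,1) | ant1:(3,1)->N->(2,1)
  grid max=8 at (3,1)

(2,1) (2,1)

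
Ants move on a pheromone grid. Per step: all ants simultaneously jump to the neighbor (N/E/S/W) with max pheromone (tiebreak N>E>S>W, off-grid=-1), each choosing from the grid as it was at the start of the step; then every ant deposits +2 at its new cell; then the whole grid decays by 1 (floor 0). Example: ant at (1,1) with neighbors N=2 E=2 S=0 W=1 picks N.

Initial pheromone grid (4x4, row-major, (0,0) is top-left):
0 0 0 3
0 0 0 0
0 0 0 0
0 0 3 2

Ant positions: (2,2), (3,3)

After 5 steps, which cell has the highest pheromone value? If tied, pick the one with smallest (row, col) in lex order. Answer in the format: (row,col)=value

Step 1: ant0:(2,2)->S->(3,2) | ant1:(3,3)->W->(3,2)
  grid max=6 at (3,2)
Step 2: ant0:(3,2)->E->(3,3) | ant1:(3,2)->E->(3,3)
  grid max=5 at (3,2)
Step 3: ant0:(3,3)->W->(3,2) | ant1:(3,3)->W->(3,2)
  grid max=8 at (3,2)
Step 4: ant0:(3,2)->E->(3,3) | ant1:(3,2)->E->(3,3)
  grid max=7 at (3,2)
Step 5: ant0:(3,3)->W->(3,2) | ant1:(3,3)->W->(3,2)
  grid max=10 at (3,2)
Final grid:
  0 0 0 0
  0 0 0 0
  0 0 0 0
  0 0 10 5
Max pheromone 10 at (3,2)

Answer: (3,2)=10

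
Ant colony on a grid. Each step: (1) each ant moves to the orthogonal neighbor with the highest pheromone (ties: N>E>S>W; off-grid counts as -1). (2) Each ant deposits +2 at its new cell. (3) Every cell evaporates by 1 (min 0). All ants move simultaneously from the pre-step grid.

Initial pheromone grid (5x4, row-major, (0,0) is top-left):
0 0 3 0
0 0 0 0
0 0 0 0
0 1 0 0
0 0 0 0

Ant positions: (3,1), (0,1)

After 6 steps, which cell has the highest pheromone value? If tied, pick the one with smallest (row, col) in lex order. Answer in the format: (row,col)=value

Answer: (0,2)=7

Derivation:
Step 1: ant0:(3,1)->N->(2,1) | ant1:(0,1)->E->(0,2)
  grid max=4 at (0,2)
Step 2: ant0:(2,1)->N->(1,1) | ant1:(0,2)->E->(0,3)
  grid max=3 at (0,2)
Step 3: ant0:(1,1)->N->(0,1) | ant1:(0,3)->W->(0,2)
  grid max=4 at (0,2)
Step 4: ant0:(0,1)->E->(0,2) | ant1:(0,2)->W->(0,1)
  grid max=5 at (0,2)
Step 5: ant0:(0,2)->W->(0,1) | ant1:(0,1)->E->(0,2)
  grid max=6 at (0,2)
Step 6: ant0:(0,1)->E->(0,2) | ant1:(0,2)->W->(0,1)
  grid max=7 at (0,2)
Final grid:
  0 4 7 0
  0 0 0 0
  0 0 0 0
  0 0 0 0
  0 0 0 0
Max pheromone 7 at (0,2)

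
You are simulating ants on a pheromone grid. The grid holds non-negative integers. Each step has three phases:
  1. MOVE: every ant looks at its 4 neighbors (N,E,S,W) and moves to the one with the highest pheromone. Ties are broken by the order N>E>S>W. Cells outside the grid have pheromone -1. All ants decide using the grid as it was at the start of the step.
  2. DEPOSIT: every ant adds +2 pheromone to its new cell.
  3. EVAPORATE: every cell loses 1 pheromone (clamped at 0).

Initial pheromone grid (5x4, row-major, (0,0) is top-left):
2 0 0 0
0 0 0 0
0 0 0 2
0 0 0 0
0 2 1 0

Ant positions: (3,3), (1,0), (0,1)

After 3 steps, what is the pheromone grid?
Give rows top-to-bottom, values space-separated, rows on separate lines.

After step 1: ants at (2,3),(0,0),(0,0)
  5 0 0 0
  0 0 0 0
  0 0 0 3
  0 0 0 0
  0 1 0 0
After step 2: ants at (1,3),(0,1),(0,1)
  4 3 0 0
  0 0 0 1
  0 0 0 2
  0 0 0 0
  0 0 0 0
After step 3: ants at (2,3),(0,0),(0,0)
  7 2 0 0
  0 0 0 0
  0 0 0 3
  0 0 0 0
  0 0 0 0

7 2 0 0
0 0 0 0
0 0 0 3
0 0 0 0
0 0 0 0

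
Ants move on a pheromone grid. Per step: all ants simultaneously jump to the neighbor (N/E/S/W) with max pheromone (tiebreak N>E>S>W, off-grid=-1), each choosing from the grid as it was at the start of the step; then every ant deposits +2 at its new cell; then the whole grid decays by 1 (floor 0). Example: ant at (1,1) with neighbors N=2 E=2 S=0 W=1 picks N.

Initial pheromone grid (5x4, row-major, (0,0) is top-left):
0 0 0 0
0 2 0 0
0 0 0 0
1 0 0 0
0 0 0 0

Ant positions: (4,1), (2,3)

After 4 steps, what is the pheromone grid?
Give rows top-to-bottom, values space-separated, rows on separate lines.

After step 1: ants at (3,1),(1,3)
  0 0 0 0
  0 1 0 1
  0 0 0 0
  0 1 0 0
  0 0 0 0
After step 2: ants at (2,1),(0,3)
  0 0 0 1
  0 0 0 0
  0 1 0 0
  0 0 0 0
  0 0 0 0
After step 3: ants at (1,1),(1,3)
  0 0 0 0
  0 1 0 1
  0 0 0 0
  0 0 0 0
  0 0 0 0
After step 4: ants at (0,1),(0,3)
  0 1 0 1
  0 0 0 0
  0 0 0 0
  0 0 0 0
  0 0 0 0

0 1 0 1
0 0 0 0
0 0 0 0
0 0 0 0
0 0 0 0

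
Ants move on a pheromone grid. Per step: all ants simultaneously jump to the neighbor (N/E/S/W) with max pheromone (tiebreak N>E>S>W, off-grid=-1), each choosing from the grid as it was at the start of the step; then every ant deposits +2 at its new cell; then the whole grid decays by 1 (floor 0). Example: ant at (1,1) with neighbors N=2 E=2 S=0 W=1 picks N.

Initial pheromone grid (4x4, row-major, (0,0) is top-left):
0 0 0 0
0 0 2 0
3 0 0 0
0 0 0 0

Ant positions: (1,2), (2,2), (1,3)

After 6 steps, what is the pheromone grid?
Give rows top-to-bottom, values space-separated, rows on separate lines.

After step 1: ants at (0,2),(1,2),(1,2)
  0 0 1 0
  0 0 5 0
  2 0 0 0
  0 0 0 0
After step 2: ants at (1,2),(0,2),(0,2)
  0 0 4 0
  0 0 6 0
  1 0 0 0
  0 0 0 0
After step 3: ants at (0,2),(1,2),(1,2)
  0 0 5 0
  0 0 9 0
  0 0 0 0
  0 0 0 0
After step 4: ants at (1,2),(0,2),(0,2)
  0 0 8 0
  0 0 10 0
  0 0 0 0
  0 0 0 0
After step 5: ants at (0,2),(1,2),(1,2)
  0 0 9 0
  0 0 13 0
  0 0 0 0
  0 0 0 0
After step 6: ants at (1,2),(0,2),(0,2)
  0 0 12 0
  0 0 14 0
  0 0 0 0
  0 0 0 0

0 0 12 0
0 0 14 0
0 0 0 0
0 0 0 0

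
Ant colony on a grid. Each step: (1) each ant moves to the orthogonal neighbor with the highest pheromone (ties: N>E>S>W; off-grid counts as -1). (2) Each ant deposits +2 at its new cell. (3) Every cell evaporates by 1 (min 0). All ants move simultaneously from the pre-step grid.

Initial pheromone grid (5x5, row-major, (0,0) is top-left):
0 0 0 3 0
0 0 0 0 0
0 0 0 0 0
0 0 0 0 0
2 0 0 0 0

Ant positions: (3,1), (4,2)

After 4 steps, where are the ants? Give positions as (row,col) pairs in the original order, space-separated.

Step 1: ant0:(3,1)->N->(2,1) | ant1:(4,2)->N->(3,2)
  grid max=2 at (0,3)
Step 2: ant0:(2,1)->N->(1,1) | ant1:(3,2)->N->(2,2)
  grid max=1 at (0,3)
Step 3: ant0:(1,1)->N->(0,1) | ant1:(2,2)->N->(1,2)
  grid max=1 at (0,1)
Step 4: ant0:(0,1)->E->(0,2) | ant1:(1,2)->N->(0,2)
  grid max=3 at (0,2)

(0,2) (0,2)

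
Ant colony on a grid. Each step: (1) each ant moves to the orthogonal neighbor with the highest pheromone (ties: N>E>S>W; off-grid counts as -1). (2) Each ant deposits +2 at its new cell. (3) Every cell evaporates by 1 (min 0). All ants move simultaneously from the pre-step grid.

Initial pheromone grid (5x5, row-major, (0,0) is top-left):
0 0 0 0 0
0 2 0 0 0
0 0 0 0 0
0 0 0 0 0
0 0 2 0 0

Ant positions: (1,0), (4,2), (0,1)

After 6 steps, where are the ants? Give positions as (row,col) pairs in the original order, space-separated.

Step 1: ant0:(1,0)->E->(1,1) | ant1:(4,2)->N->(3,2) | ant2:(0,1)->S->(1,1)
  grid max=5 at (1,1)
Step 2: ant0:(1,1)->N->(0,1) | ant1:(3,2)->S->(4,2) | ant2:(1,1)->N->(0,1)
  grid max=4 at (1,1)
Step 3: ant0:(0,1)->S->(1,1) | ant1:(4,2)->N->(3,2) | ant2:(0,1)->S->(1,1)
  grid max=7 at (1,1)
Step 4: ant0:(1,1)->N->(0,1) | ant1:(3,2)->S->(4,2) | ant2:(1,1)->N->(0,1)
  grid max=6 at (1,1)
Step 5: ant0:(0,1)->S->(1,1) | ant1:(4,2)->N->(3,2) | ant2:(0,1)->S->(1,1)
  grid max=9 at (1,1)
Step 6: ant0:(1,1)->N->(0,1) | ant1:(3,2)->S->(4,2) | ant2:(1,1)->N->(0,1)
  grid max=8 at (1,1)

(0,1) (4,2) (0,1)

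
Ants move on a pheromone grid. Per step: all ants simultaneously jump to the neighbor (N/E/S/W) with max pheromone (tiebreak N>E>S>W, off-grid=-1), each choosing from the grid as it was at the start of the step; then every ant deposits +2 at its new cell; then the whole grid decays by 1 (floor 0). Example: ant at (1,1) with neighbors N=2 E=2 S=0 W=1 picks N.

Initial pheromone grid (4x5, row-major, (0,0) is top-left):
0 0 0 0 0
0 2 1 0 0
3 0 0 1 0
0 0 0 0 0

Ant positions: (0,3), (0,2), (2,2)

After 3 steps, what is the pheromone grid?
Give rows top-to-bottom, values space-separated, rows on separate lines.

After step 1: ants at (0,4),(1,2),(1,2)
  0 0 0 0 1
  0 1 4 0 0
  2 0 0 0 0
  0 0 0 0 0
After step 2: ants at (1,4),(1,1),(1,1)
  0 0 0 0 0
  0 4 3 0 1
  1 0 0 0 0
  0 0 0 0 0
After step 3: ants at (0,4),(1,2),(1,2)
  0 0 0 0 1
  0 3 6 0 0
  0 0 0 0 0
  0 0 0 0 0

0 0 0 0 1
0 3 6 0 0
0 0 0 0 0
0 0 0 0 0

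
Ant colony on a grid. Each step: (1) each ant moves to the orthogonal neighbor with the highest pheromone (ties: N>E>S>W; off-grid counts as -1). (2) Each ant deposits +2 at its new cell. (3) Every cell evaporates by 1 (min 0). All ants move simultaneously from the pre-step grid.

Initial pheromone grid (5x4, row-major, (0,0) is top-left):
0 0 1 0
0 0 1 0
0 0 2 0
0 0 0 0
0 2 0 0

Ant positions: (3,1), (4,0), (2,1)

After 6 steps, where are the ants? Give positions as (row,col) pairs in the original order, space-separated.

Step 1: ant0:(3,1)->S->(4,1) | ant1:(4,0)->E->(4,1) | ant2:(2,1)->E->(2,2)
  grid max=5 at (4,1)
Step 2: ant0:(4,1)->N->(3,1) | ant1:(4,1)->N->(3,1) | ant2:(2,2)->N->(1,2)
  grid max=4 at (4,1)
Step 3: ant0:(3,1)->S->(4,1) | ant1:(3,1)->S->(4,1) | ant2:(1,2)->S->(2,2)
  grid max=7 at (4,1)
Step 4: ant0:(4,1)->N->(3,1) | ant1:(4,1)->N->(3,1) | ant2:(2,2)->N->(1,2)
  grid max=6 at (4,1)
Step 5: ant0:(3,1)->S->(4,1) | ant1:(3,1)->S->(4,1) | ant2:(1,2)->S->(2,2)
  grid max=9 at (4,1)
Step 6: ant0:(4,1)->N->(3,1) | ant1:(4,1)->N->(3,1) | ant2:(2,2)->N->(1,2)
  grid max=8 at (4,1)

(3,1) (3,1) (1,2)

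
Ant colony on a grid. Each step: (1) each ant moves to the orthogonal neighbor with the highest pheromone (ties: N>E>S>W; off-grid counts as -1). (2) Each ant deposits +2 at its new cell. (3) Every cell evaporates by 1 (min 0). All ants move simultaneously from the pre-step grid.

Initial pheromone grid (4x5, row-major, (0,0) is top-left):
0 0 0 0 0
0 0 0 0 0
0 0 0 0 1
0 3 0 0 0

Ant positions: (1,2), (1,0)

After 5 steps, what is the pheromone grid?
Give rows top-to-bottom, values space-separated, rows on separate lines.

After step 1: ants at (0,2),(0,0)
  1 0 1 0 0
  0 0 0 0 0
  0 0 0 0 0
  0 2 0 0 0
After step 2: ants at (0,3),(0,1)
  0 1 0 1 0
  0 0 0 0 0
  0 0 0 0 0
  0 1 0 0 0
After step 3: ants at (0,4),(0,2)
  0 0 1 0 1
  0 0 0 0 0
  0 0 0 0 0
  0 0 0 0 0
After step 4: ants at (1,4),(0,3)
  0 0 0 1 0
  0 0 0 0 1
  0 0 0 0 0
  0 0 0 0 0
After step 5: ants at (0,4),(0,4)
  0 0 0 0 3
  0 0 0 0 0
  0 0 0 0 0
  0 0 0 0 0

0 0 0 0 3
0 0 0 0 0
0 0 0 0 0
0 0 0 0 0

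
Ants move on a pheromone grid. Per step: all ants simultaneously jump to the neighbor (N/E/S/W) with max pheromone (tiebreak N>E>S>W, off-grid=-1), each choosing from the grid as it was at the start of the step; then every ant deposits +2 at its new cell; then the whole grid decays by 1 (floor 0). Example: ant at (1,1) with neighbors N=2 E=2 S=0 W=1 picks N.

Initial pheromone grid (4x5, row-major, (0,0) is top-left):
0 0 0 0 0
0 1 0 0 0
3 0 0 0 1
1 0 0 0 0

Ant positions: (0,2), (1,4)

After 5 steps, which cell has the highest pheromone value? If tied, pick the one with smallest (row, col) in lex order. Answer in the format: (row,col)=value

Step 1: ant0:(0,2)->E->(0,3) | ant1:(1,4)->S->(2,4)
  grid max=2 at (2,0)
Step 2: ant0:(0,3)->E->(0,4) | ant1:(2,4)->N->(1,4)
  grid max=1 at (0,4)
Step 3: ant0:(0,4)->S->(1,4) | ant1:(1,4)->N->(0,4)
  grid max=2 at (0,4)
Step 4: ant0:(1,4)->N->(0,4) | ant1:(0,4)->S->(1,4)
  grid max=3 at (0,4)
Step 5: ant0:(0,4)->S->(1,4) | ant1:(1,4)->N->(0,4)
  grid max=4 at (0,4)
Final grid:
  0 0 0 0 4
  0 0 0 0 4
  0 0 0 0 0
  0 0 0 0 0
Max pheromone 4 at (0,4)

Answer: (0,4)=4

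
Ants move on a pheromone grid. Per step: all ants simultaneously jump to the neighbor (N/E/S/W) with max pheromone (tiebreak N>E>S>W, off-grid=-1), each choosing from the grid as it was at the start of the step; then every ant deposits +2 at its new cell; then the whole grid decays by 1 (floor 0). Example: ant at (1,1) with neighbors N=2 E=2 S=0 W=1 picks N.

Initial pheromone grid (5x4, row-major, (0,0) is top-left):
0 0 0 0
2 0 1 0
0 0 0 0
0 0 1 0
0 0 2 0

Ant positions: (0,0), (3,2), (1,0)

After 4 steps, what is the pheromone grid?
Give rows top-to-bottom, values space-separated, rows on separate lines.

After step 1: ants at (1,0),(4,2),(0,0)
  1 0 0 0
  3 0 0 0
  0 0 0 0
  0 0 0 0
  0 0 3 0
After step 2: ants at (0,0),(3,2),(1,0)
  2 0 0 0
  4 0 0 0
  0 0 0 0
  0 0 1 0
  0 0 2 0
After step 3: ants at (1,0),(4,2),(0,0)
  3 0 0 0
  5 0 0 0
  0 0 0 0
  0 0 0 0
  0 0 3 0
After step 4: ants at (0,0),(3,2),(1,0)
  4 0 0 0
  6 0 0 0
  0 0 0 0
  0 0 1 0
  0 0 2 0

4 0 0 0
6 0 0 0
0 0 0 0
0 0 1 0
0 0 2 0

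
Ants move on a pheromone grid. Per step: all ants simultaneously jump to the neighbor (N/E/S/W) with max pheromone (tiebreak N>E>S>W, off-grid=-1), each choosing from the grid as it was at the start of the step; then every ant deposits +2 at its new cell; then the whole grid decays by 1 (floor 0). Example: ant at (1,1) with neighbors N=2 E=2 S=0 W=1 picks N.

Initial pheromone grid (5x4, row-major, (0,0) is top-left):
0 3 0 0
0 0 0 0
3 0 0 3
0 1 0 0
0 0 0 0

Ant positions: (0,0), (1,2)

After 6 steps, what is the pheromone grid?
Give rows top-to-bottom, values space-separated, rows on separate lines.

After step 1: ants at (0,1),(0,2)
  0 4 1 0
  0 0 0 0
  2 0 0 2
  0 0 0 0
  0 0 0 0
After step 2: ants at (0,2),(0,1)
  0 5 2 0
  0 0 0 0
  1 0 0 1
  0 0 0 0
  0 0 0 0
After step 3: ants at (0,1),(0,2)
  0 6 3 0
  0 0 0 0
  0 0 0 0
  0 0 0 0
  0 0 0 0
After step 4: ants at (0,2),(0,1)
  0 7 4 0
  0 0 0 0
  0 0 0 0
  0 0 0 0
  0 0 0 0
After step 5: ants at (0,1),(0,2)
  0 8 5 0
  0 0 0 0
  0 0 0 0
  0 0 0 0
  0 0 0 0
After step 6: ants at (0,2),(0,1)
  0 9 6 0
  0 0 0 0
  0 0 0 0
  0 0 0 0
  0 0 0 0

0 9 6 0
0 0 0 0
0 0 0 0
0 0 0 0
0 0 0 0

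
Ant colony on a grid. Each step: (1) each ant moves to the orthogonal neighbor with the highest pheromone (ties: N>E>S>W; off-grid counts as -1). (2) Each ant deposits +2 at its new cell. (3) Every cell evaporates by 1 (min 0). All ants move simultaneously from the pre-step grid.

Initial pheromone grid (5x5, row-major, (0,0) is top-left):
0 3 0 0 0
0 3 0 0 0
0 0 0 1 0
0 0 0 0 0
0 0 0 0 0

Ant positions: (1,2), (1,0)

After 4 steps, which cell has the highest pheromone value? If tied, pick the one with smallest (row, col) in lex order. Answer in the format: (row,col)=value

Answer: (0,1)=7

Derivation:
Step 1: ant0:(1,2)->W->(1,1) | ant1:(1,0)->E->(1,1)
  grid max=6 at (1,1)
Step 2: ant0:(1,1)->N->(0,1) | ant1:(1,1)->N->(0,1)
  grid max=5 at (0,1)
Step 3: ant0:(0,1)->S->(1,1) | ant1:(0,1)->S->(1,1)
  grid max=8 at (1,1)
Step 4: ant0:(1,1)->N->(0,1) | ant1:(1,1)->N->(0,1)
  grid max=7 at (0,1)
Final grid:
  0 7 0 0 0
  0 7 0 0 0
  0 0 0 0 0
  0 0 0 0 0
  0 0 0 0 0
Max pheromone 7 at (0,1)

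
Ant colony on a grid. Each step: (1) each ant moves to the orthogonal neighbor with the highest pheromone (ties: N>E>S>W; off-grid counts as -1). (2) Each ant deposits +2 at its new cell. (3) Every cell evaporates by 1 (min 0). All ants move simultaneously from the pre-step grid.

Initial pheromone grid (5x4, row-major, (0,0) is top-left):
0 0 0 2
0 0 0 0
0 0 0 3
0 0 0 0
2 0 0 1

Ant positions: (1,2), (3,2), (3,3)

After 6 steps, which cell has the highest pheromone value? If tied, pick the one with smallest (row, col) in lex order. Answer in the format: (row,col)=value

Answer: (2,3)=13

Derivation:
Step 1: ant0:(1,2)->N->(0,2) | ant1:(3,2)->N->(2,2) | ant2:(3,3)->N->(2,3)
  grid max=4 at (2,3)
Step 2: ant0:(0,2)->E->(0,3) | ant1:(2,2)->E->(2,3) | ant2:(2,3)->W->(2,2)
  grid max=5 at (2,3)
Step 3: ant0:(0,3)->S->(1,3) | ant1:(2,3)->W->(2,2) | ant2:(2,2)->E->(2,3)
  grid max=6 at (2,3)
Step 4: ant0:(1,3)->S->(2,3) | ant1:(2,2)->E->(2,3) | ant2:(2,3)->W->(2,2)
  grid max=9 at (2,3)
Step 5: ant0:(2,3)->W->(2,2) | ant1:(2,3)->W->(2,2) | ant2:(2,2)->E->(2,3)
  grid max=10 at (2,3)
Step 6: ant0:(2,2)->E->(2,3) | ant1:(2,2)->E->(2,3) | ant2:(2,3)->W->(2,2)
  grid max=13 at (2,3)
Final grid:
  0 0 0 0
  0 0 0 0
  0 0 8 13
  0 0 0 0
  0 0 0 0
Max pheromone 13 at (2,3)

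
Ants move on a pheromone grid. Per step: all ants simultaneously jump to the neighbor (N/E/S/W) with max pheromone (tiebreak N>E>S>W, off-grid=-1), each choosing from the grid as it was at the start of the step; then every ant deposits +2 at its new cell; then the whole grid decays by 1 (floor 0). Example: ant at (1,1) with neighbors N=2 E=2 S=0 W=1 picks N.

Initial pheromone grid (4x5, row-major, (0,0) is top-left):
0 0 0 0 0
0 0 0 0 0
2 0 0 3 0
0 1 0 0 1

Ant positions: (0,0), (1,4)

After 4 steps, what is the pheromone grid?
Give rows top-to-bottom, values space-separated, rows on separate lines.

After step 1: ants at (0,1),(0,4)
  0 1 0 0 1
  0 0 0 0 0
  1 0 0 2 0
  0 0 0 0 0
After step 2: ants at (0,2),(1,4)
  0 0 1 0 0
  0 0 0 0 1
  0 0 0 1 0
  0 0 0 0 0
After step 3: ants at (0,3),(0,4)
  0 0 0 1 1
  0 0 0 0 0
  0 0 0 0 0
  0 0 0 0 0
After step 4: ants at (0,4),(0,3)
  0 0 0 2 2
  0 0 0 0 0
  0 0 0 0 0
  0 0 0 0 0

0 0 0 2 2
0 0 0 0 0
0 0 0 0 0
0 0 0 0 0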